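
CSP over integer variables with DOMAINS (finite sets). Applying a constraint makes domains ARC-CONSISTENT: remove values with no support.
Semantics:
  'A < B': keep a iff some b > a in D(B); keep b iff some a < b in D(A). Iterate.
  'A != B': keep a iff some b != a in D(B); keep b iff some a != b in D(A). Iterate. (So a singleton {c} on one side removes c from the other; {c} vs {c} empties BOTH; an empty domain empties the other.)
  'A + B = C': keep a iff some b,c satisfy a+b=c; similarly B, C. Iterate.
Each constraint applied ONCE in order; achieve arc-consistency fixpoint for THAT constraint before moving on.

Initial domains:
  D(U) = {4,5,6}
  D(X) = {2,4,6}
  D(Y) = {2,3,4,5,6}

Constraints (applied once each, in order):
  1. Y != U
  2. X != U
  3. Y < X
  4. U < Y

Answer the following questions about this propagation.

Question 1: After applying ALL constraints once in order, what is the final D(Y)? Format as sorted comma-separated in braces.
Answer: {5}

Derivation:
Constraint 1 (Y != U) on D(Y)={2,3,4,5,6} D(U)={4,5,6}: no change
Constraint 2 (X != U) on D(X)={2,4,6} D(U)={4,5,6}: no change
Constraint 3 (Y < X) on D(Y)={2,3,4,5,6} D(X)={2,4,6}: Y {2,3,4,5,6}->{2,3,4,5}; X {2,4,6}->{4,6}
Constraint 4 (U < Y) on D(U)={4,5,6} D(Y)={2,3,4,5}: U {4,5,6}->{4}; Y {2,3,4,5}->{5}
So after all 4 constraints: D(Y) = {5}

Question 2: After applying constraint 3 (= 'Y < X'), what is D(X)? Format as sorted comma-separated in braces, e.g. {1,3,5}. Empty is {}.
Constraint 1 (Y != U) on D(Y)={2,3,4,5,6} D(U)={4,5,6}: no change
Constraint 2 (X != U) on D(X)={2,4,6} D(U)={4,5,6}: no change
Constraint 3 (Y < X) on D(Y)={2,3,4,5,6} D(X)={2,4,6}: Y {2,3,4,5,6}->{2,3,4,5}; X {2,4,6}->{4,6}
So after constraint 3: D(X) = {4,6}

Answer: {4,6}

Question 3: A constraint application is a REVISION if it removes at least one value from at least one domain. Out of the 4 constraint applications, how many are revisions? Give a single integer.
Constraint 1 (Y != U) on D(Y)={2,3,4,5,6} D(U)={4,5,6}: no change => not a revision
Constraint 2 (X != U) on D(X)={2,4,6} D(U)={4,5,6}: no change => not a revision
Constraint 3 (Y < X) on D(Y)={2,3,4,5,6} D(X)={2,4,6}: Y {2,3,4,5,6}->{2,3,4,5}; X {2,4,6}->{4,6} => REVISION
Constraint 4 (U < Y) on D(U)={4,5,6} D(Y)={2,3,4,5}: U {4,5,6}->{4}; Y {2,3,4,5}->{5} => REVISION
Total revisions = 2

Answer: 2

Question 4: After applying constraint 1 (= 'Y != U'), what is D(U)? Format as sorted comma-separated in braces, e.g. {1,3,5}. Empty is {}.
Answer: {4,5,6}

Derivation:
Constraint 1 (Y != U) on D(Y)={2,3,4,5,6} D(U)={4,5,6}: no change
So after constraint 1: D(U) = {4,5,6}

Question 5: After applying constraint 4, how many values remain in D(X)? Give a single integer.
Answer: 2

Derivation:
Constraint 1 (Y != U) on D(Y)={2,3,4,5,6} D(U)={4,5,6}: no change
Constraint 2 (X != U) on D(X)={2,4,6} D(U)={4,5,6}: no change
Constraint 3 (Y < X) on D(Y)={2,3,4,5,6} D(X)={2,4,6}: Y {2,3,4,5,6}->{2,3,4,5}; X {2,4,6}->{4,6}
Constraint 4 (U < Y) on D(U)={4,5,6} D(Y)={2,3,4,5}: U {4,5,6}->{4}; Y {2,3,4,5}->{5}
So after constraint 4: D(X)={4,6}, size = 2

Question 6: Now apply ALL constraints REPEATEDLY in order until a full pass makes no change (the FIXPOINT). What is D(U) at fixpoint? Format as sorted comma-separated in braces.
Answer: {4}

Derivation:
pass 0 (initial): D(U)={4,5,6}
pass 1: U {4,5,6}->{4}; X {2,4,6}->{4,6}; Y {2,3,4,5,6}->{5}
pass 2: X {4,6}->{6}
pass 3: no change
Fixpoint after 3 passes: D(U) = {4}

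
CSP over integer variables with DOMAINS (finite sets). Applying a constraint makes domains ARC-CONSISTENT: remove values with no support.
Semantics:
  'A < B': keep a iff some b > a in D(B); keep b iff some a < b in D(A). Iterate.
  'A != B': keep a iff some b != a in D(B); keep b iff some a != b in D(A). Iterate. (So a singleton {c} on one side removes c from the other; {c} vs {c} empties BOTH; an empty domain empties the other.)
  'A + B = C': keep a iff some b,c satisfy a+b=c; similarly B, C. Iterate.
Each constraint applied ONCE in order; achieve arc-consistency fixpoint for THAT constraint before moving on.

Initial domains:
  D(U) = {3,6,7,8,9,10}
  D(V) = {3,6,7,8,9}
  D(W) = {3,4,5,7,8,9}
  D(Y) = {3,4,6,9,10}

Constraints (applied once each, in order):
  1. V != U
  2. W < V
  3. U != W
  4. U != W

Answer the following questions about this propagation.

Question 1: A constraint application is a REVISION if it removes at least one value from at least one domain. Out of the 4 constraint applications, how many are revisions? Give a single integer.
Answer: 1

Derivation:
Constraint 1 (V != U) on D(V)={3,6,7,8,9} D(U)={3,6,7,8,9,10}: no change => not a revision
Constraint 2 (W < V) on D(W)={3,4,5,7,8,9} D(V)={3,6,7,8,9}: W {3,4,5,7,8,9}->{3,4,5,7,8}; V {3,6,7,8,9}->{6,7,8,9} => REVISION
Constraint 3 (U != W) on D(U)={3,6,7,8,9,10} D(W)={3,4,5,7,8}: no change => not a revision
Constraint 4 (U != W) on D(U)={3,6,7,8,9,10} D(W)={3,4,5,7,8}: no change => not a revision
Total revisions = 1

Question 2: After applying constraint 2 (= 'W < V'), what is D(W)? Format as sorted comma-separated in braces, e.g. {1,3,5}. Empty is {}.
Constraint 1 (V != U) on D(V)={3,6,7,8,9} D(U)={3,6,7,8,9,10}: no change
Constraint 2 (W < V) on D(W)={3,4,5,7,8,9} D(V)={3,6,7,8,9}: W {3,4,5,7,8,9}->{3,4,5,7,8}; V {3,6,7,8,9}->{6,7,8,9}
So after constraint 2: D(W) = {3,4,5,7,8}

Answer: {3,4,5,7,8}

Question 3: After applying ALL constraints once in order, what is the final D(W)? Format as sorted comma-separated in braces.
Constraint 1 (V != U) on D(V)={3,6,7,8,9} D(U)={3,6,7,8,9,10}: no change
Constraint 2 (W < V) on D(W)={3,4,5,7,8,9} D(V)={3,6,7,8,9}: W {3,4,5,7,8,9}->{3,4,5,7,8}; V {3,6,7,8,9}->{6,7,8,9}
Constraint 3 (U != W) on D(U)={3,6,7,8,9,10} D(W)={3,4,5,7,8}: no change
Constraint 4 (U != W) on D(U)={3,6,7,8,9,10} D(W)={3,4,5,7,8}: no change
So after all 4 constraints: D(W) = {3,4,5,7,8}

Answer: {3,4,5,7,8}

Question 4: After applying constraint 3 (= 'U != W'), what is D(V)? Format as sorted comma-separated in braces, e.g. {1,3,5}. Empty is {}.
Answer: {6,7,8,9}

Derivation:
Constraint 1 (V != U) on D(V)={3,6,7,8,9} D(U)={3,6,7,8,9,10}: no change
Constraint 2 (W < V) on D(W)={3,4,5,7,8,9} D(V)={3,6,7,8,9}: W {3,4,5,7,8,9}->{3,4,5,7,8}; V {3,6,7,8,9}->{6,7,8,9}
Constraint 3 (U != W) on D(U)={3,6,7,8,9,10} D(W)={3,4,5,7,8}: no change
So after constraint 3: D(V) = {6,7,8,9}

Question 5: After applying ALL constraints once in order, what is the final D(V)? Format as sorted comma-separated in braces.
Constraint 1 (V != U) on D(V)={3,6,7,8,9} D(U)={3,6,7,8,9,10}: no change
Constraint 2 (W < V) on D(W)={3,4,5,7,8,9} D(V)={3,6,7,8,9}: W {3,4,5,7,8,9}->{3,4,5,7,8}; V {3,6,7,8,9}->{6,7,8,9}
Constraint 3 (U != W) on D(U)={3,6,7,8,9,10} D(W)={3,4,5,7,8}: no change
Constraint 4 (U != W) on D(U)={3,6,7,8,9,10} D(W)={3,4,5,7,8}: no change
So after all 4 constraints: D(V) = {6,7,8,9}

Answer: {6,7,8,9}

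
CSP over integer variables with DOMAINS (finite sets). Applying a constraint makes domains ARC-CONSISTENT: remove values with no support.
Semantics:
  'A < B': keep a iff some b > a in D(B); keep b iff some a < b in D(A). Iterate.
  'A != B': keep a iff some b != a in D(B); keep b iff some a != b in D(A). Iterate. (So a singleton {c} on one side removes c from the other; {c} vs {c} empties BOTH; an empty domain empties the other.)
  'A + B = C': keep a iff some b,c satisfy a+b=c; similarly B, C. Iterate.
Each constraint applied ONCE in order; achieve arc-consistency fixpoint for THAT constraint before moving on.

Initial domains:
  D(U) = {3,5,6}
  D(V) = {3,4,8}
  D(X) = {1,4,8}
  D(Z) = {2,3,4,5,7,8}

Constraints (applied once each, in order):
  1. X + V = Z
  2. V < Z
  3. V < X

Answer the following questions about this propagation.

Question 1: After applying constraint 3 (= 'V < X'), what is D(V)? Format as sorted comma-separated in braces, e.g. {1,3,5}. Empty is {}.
Answer: {3}

Derivation:
Constraint 1 (X + V = Z) on D(X)={1,4,8} D(V)={3,4,8} D(Z)={2,3,4,5,7,8}: X {1,4,8}->{1,4}; V {3,4,8}->{3,4}; Z {2,3,4,5,7,8}->{4,5,7,8}
Constraint 2 (V < Z) on D(V)={3,4} D(Z)={4,5,7,8}: no change
Constraint 3 (V < X) on D(V)={3,4} D(X)={1,4}: V {3,4}->{3}; X {1,4}->{4}
So after constraint 3: D(V) = {3}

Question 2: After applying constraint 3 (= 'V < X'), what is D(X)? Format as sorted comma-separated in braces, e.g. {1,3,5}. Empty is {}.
Constraint 1 (X + V = Z) on D(X)={1,4,8} D(V)={3,4,8} D(Z)={2,3,4,5,7,8}: X {1,4,8}->{1,4}; V {3,4,8}->{3,4}; Z {2,3,4,5,7,8}->{4,5,7,8}
Constraint 2 (V < Z) on D(V)={3,4} D(Z)={4,5,7,8}: no change
Constraint 3 (V < X) on D(V)={3,4} D(X)={1,4}: V {3,4}->{3}; X {1,4}->{4}
So after constraint 3: D(X) = {4}

Answer: {4}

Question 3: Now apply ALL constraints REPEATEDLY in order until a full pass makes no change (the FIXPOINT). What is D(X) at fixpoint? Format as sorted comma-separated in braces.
pass 0 (initial): D(X)={1,4,8}
pass 1: V {3,4,8}->{3}; X {1,4,8}->{4}; Z {2,3,4,5,7,8}->{4,5,7,8}
pass 2: Z {4,5,7,8}->{7}
pass 3: no change
Fixpoint after 3 passes: D(X) = {4}

Answer: {4}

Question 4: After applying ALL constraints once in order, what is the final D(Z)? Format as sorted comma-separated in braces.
Constraint 1 (X + V = Z) on D(X)={1,4,8} D(V)={3,4,8} D(Z)={2,3,4,5,7,8}: X {1,4,8}->{1,4}; V {3,4,8}->{3,4}; Z {2,3,4,5,7,8}->{4,5,7,8}
Constraint 2 (V < Z) on D(V)={3,4} D(Z)={4,5,7,8}: no change
Constraint 3 (V < X) on D(V)={3,4} D(X)={1,4}: V {3,4}->{3}; X {1,4}->{4}
So after all 3 constraints: D(Z) = {4,5,7,8}

Answer: {4,5,7,8}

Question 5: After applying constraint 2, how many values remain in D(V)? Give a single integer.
Answer: 2

Derivation:
Constraint 1 (X + V = Z) on D(X)={1,4,8} D(V)={3,4,8} D(Z)={2,3,4,5,7,8}: X {1,4,8}->{1,4}; V {3,4,8}->{3,4}; Z {2,3,4,5,7,8}->{4,5,7,8}
Constraint 2 (V < Z) on D(V)={3,4} D(Z)={4,5,7,8}: no change
So after constraint 2: D(V)={3,4}, size = 2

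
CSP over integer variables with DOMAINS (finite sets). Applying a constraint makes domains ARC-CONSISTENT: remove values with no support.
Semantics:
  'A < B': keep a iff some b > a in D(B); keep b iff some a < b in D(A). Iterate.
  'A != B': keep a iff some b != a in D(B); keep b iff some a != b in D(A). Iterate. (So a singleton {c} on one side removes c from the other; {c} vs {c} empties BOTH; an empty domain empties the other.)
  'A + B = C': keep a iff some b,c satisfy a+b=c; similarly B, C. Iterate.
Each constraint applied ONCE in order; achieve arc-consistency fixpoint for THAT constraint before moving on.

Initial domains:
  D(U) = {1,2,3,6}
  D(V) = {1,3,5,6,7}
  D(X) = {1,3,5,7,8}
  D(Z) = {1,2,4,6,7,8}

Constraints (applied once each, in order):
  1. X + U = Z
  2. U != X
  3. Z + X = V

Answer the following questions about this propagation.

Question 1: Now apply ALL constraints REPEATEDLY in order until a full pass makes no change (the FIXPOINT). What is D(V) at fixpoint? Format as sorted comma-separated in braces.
Answer: {3,5,7}

Derivation:
pass 0 (initial): D(V)={1,3,5,6,7}
pass 1: V {1,3,5,6,7}->{3,5,7}; X {1,3,5,7,8}->{1,3,5}; Z {1,2,4,6,7,8}->{2,4,6}
pass 2: U {1,2,3,6}->{1,3}
pass 3: no change
Fixpoint after 3 passes: D(V) = {3,5,7}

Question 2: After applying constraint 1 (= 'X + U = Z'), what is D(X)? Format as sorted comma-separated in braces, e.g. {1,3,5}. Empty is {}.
Constraint 1 (X + U = Z) on D(X)={1,3,5,7,8} D(U)={1,2,3,6} D(Z)={1,2,4,6,7,8}: X {1,3,5,7,8}->{1,3,5,7}; Z {1,2,4,6,7,8}->{2,4,6,7,8}
So after constraint 1: D(X) = {1,3,5,7}

Answer: {1,3,5,7}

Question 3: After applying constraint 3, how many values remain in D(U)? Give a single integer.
Answer: 4

Derivation:
Constraint 1 (X + U = Z) on D(X)={1,3,5,7,8} D(U)={1,2,3,6} D(Z)={1,2,4,6,7,8}: X {1,3,5,7,8}->{1,3,5,7}; Z {1,2,4,6,7,8}->{2,4,6,7,8}
Constraint 2 (U != X) on D(U)={1,2,3,6} D(X)={1,3,5,7}: no change
Constraint 3 (Z + X = V) on D(Z)={2,4,6,7,8} D(X)={1,3,5,7} D(V)={1,3,5,6,7}: Z {2,4,6,7,8}->{2,4,6}; X {1,3,5,7}->{1,3,5}; V {1,3,5,6,7}->{3,5,7}
So after constraint 3: D(U)={1,2,3,6}, size = 4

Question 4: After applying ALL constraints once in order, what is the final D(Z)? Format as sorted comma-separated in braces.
Constraint 1 (X + U = Z) on D(X)={1,3,5,7,8} D(U)={1,2,3,6} D(Z)={1,2,4,6,7,8}: X {1,3,5,7,8}->{1,3,5,7}; Z {1,2,4,6,7,8}->{2,4,6,7,8}
Constraint 2 (U != X) on D(U)={1,2,3,6} D(X)={1,3,5,7}: no change
Constraint 3 (Z + X = V) on D(Z)={2,4,6,7,8} D(X)={1,3,5,7} D(V)={1,3,5,6,7}: Z {2,4,6,7,8}->{2,4,6}; X {1,3,5,7}->{1,3,5}; V {1,3,5,6,7}->{3,5,7}
So after all 3 constraints: D(Z) = {2,4,6}

Answer: {2,4,6}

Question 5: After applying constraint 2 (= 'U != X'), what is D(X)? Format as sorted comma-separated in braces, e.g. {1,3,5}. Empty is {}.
Constraint 1 (X + U = Z) on D(X)={1,3,5,7,8} D(U)={1,2,3,6} D(Z)={1,2,4,6,7,8}: X {1,3,5,7,8}->{1,3,5,7}; Z {1,2,4,6,7,8}->{2,4,6,7,8}
Constraint 2 (U != X) on D(U)={1,2,3,6} D(X)={1,3,5,7}: no change
So after constraint 2: D(X) = {1,3,5,7}

Answer: {1,3,5,7}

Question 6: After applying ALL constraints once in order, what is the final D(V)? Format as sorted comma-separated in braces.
Constraint 1 (X + U = Z) on D(X)={1,3,5,7,8} D(U)={1,2,3,6} D(Z)={1,2,4,6,7,8}: X {1,3,5,7,8}->{1,3,5,7}; Z {1,2,4,6,7,8}->{2,4,6,7,8}
Constraint 2 (U != X) on D(U)={1,2,3,6} D(X)={1,3,5,7}: no change
Constraint 3 (Z + X = V) on D(Z)={2,4,6,7,8} D(X)={1,3,5,7} D(V)={1,3,5,6,7}: Z {2,4,6,7,8}->{2,4,6}; X {1,3,5,7}->{1,3,5}; V {1,3,5,6,7}->{3,5,7}
So after all 3 constraints: D(V) = {3,5,7}

Answer: {3,5,7}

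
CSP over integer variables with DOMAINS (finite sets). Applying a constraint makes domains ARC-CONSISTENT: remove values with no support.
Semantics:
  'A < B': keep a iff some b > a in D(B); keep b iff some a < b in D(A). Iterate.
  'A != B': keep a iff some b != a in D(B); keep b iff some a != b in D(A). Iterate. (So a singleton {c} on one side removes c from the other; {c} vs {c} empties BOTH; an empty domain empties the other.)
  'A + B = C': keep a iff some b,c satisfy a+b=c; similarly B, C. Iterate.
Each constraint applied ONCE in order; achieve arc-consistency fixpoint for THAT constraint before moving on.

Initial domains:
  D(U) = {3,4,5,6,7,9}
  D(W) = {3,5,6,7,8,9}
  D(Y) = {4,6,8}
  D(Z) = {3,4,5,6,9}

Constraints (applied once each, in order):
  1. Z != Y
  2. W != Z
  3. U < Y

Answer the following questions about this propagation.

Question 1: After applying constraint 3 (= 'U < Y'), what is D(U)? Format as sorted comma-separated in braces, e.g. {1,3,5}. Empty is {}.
Constraint 1 (Z != Y) on D(Z)={3,4,5,6,9} D(Y)={4,6,8}: no change
Constraint 2 (W != Z) on D(W)={3,5,6,7,8,9} D(Z)={3,4,5,6,9}: no change
Constraint 3 (U < Y) on D(U)={3,4,5,6,7,9} D(Y)={4,6,8}: U {3,4,5,6,7,9}->{3,4,5,6,7}
So after constraint 3: D(U) = {3,4,5,6,7}

Answer: {3,4,5,6,7}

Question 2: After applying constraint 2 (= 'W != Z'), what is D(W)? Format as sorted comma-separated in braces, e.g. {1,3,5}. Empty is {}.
Answer: {3,5,6,7,8,9}

Derivation:
Constraint 1 (Z != Y) on D(Z)={3,4,5,6,9} D(Y)={4,6,8}: no change
Constraint 2 (W != Z) on D(W)={3,5,6,7,8,9} D(Z)={3,4,5,6,9}: no change
So after constraint 2: D(W) = {3,5,6,7,8,9}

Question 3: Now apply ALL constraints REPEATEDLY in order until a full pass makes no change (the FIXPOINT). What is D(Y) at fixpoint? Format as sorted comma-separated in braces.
pass 0 (initial): D(Y)={4,6,8}
pass 1: U {3,4,5,6,7,9}->{3,4,5,6,7}
pass 2: no change
Fixpoint after 2 passes: D(Y) = {4,6,8}

Answer: {4,6,8}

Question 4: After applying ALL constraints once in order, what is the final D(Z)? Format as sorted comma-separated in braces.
Constraint 1 (Z != Y) on D(Z)={3,4,5,6,9} D(Y)={4,6,8}: no change
Constraint 2 (W != Z) on D(W)={3,5,6,7,8,9} D(Z)={3,4,5,6,9}: no change
Constraint 3 (U < Y) on D(U)={3,4,5,6,7,9} D(Y)={4,6,8}: U {3,4,5,6,7,9}->{3,4,5,6,7}
So after all 3 constraints: D(Z) = {3,4,5,6,9}

Answer: {3,4,5,6,9}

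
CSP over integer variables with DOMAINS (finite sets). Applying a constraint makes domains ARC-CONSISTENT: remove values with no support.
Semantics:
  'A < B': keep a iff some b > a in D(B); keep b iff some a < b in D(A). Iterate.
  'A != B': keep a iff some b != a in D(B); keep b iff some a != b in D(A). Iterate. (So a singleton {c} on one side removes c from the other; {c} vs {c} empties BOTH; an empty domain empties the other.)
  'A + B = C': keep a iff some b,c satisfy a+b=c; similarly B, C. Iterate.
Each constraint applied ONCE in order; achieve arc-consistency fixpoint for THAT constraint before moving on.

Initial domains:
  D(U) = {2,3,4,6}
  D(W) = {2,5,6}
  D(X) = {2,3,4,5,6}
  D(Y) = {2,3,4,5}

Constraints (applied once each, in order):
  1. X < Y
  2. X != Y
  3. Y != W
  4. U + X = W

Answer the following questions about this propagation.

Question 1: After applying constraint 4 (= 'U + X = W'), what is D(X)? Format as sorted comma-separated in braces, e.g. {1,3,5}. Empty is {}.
Constraint 1 (X < Y) on D(X)={2,3,4,5,6} D(Y)={2,3,4,5}: X {2,3,4,5,6}->{2,3,4}; Y {2,3,4,5}->{3,4,5}
Constraint 2 (X != Y) on D(X)={2,3,4} D(Y)={3,4,5}: no change
Constraint 3 (Y != W) on D(Y)={3,4,5} D(W)={2,5,6}: no change
Constraint 4 (U + X = W) on D(U)={2,3,4,6} D(X)={2,3,4} D(W)={2,5,6}: U {2,3,4,6}->{2,3,4}; W {2,5,6}->{5,6}
So after constraint 4: D(X) = {2,3,4}

Answer: {2,3,4}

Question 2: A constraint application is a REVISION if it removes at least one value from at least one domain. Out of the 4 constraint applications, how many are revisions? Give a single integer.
Constraint 1 (X < Y) on D(X)={2,3,4,5,6} D(Y)={2,3,4,5}: X {2,3,4,5,6}->{2,3,4}; Y {2,3,4,5}->{3,4,5} => REVISION
Constraint 2 (X != Y) on D(X)={2,3,4} D(Y)={3,4,5}: no change => not a revision
Constraint 3 (Y != W) on D(Y)={3,4,5} D(W)={2,5,6}: no change => not a revision
Constraint 4 (U + X = W) on D(U)={2,3,4,6} D(X)={2,3,4} D(W)={2,5,6}: U {2,3,4,6}->{2,3,4}; W {2,5,6}->{5,6} => REVISION
Total revisions = 2

Answer: 2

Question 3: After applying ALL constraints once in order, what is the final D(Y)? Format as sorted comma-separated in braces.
Constraint 1 (X < Y) on D(X)={2,3,4,5,6} D(Y)={2,3,4,5}: X {2,3,4,5,6}->{2,3,4}; Y {2,3,4,5}->{3,4,5}
Constraint 2 (X != Y) on D(X)={2,3,4} D(Y)={3,4,5}: no change
Constraint 3 (Y != W) on D(Y)={3,4,5} D(W)={2,5,6}: no change
Constraint 4 (U + X = W) on D(U)={2,3,4,6} D(X)={2,3,4} D(W)={2,5,6}: U {2,3,4,6}->{2,3,4}; W {2,5,6}->{5,6}
So after all 4 constraints: D(Y) = {3,4,5}

Answer: {3,4,5}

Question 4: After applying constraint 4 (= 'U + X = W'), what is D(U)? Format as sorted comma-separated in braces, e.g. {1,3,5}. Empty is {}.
Answer: {2,3,4}

Derivation:
Constraint 1 (X < Y) on D(X)={2,3,4,5,6} D(Y)={2,3,4,5}: X {2,3,4,5,6}->{2,3,4}; Y {2,3,4,5}->{3,4,5}
Constraint 2 (X != Y) on D(X)={2,3,4} D(Y)={3,4,5}: no change
Constraint 3 (Y != W) on D(Y)={3,4,5} D(W)={2,5,6}: no change
Constraint 4 (U + X = W) on D(U)={2,3,4,6} D(X)={2,3,4} D(W)={2,5,6}: U {2,3,4,6}->{2,3,4}; W {2,5,6}->{5,6}
So after constraint 4: D(U) = {2,3,4}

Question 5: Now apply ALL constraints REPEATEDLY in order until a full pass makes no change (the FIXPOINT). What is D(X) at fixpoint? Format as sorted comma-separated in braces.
pass 0 (initial): D(X)={2,3,4,5,6}
pass 1: U {2,3,4,6}->{2,3,4}; W {2,5,6}->{5,6}; X {2,3,4,5,6}->{2,3,4}; Y {2,3,4,5}->{3,4,5}
pass 2: no change
Fixpoint after 2 passes: D(X) = {2,3,4}

Answer: {2,3,4}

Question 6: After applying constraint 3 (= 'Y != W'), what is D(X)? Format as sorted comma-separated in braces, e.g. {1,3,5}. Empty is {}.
Answer: {2,3,4}

Derivation:
Constraint 1 (X < Y) on D(X)={2,3,4,5,6} D(Y)={2,3,4,5}: X {2,3,4,5,6}->{2,3,4}; Y {2,3,4,5}->{3,4,5}
Constraint 2 (X != Y) on D(X)={2,3,4} D(Y)={3,4,5}: no change
Constraint 3 (Y != W) on D(Y)={3,4,5} D(W)={2,5,6}: no change
So after constraint 3: D(X) = {2,3,4}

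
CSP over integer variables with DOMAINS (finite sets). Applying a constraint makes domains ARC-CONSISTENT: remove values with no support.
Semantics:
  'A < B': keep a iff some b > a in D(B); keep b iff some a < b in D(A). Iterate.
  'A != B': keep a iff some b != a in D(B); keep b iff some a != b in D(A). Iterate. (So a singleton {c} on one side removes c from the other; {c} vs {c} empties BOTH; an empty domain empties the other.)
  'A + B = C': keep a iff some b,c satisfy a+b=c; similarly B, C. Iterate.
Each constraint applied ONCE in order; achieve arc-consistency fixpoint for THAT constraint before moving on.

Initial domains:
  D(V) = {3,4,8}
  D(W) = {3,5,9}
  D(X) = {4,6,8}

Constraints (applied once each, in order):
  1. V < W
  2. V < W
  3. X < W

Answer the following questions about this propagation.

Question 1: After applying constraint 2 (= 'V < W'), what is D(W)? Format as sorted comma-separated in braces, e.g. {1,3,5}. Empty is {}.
Answer: {5,9}

Derivation:
Constraint 1 (V < W) on D(V)={3,4,8} D(W)={3,5,9}: W {3,5,9}->{5,9}
Constraint 2 (V < W) on D(V)={3,4,8} D(W)={5,9}: no change
So after constraint 2: D(W) = {5,9}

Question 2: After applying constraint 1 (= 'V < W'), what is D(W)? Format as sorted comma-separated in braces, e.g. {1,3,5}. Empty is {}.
Constraint 1 (V < W) on D(V)={3,4,8} D(W)={3,5,9}: W {3,5,9}->{5,9}
So after constraint 1: D(W) = {5,9}

Answer: {5,9}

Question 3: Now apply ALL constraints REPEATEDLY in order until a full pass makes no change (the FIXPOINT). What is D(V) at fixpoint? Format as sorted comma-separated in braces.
pass 0 (initial): D(V)={3,4,8}
pass 1: W {3,5,9}->{5,9}
pass 2: no change
Fixpoint after 2 passes: D(V) = {3,4,8}

Answer: {3,4,8}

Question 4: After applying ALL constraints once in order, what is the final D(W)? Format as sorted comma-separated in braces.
Constraint 1 (V < W) on D(V)={3,4,8} D(W)={3,5,9}: W {3,5,9}->{5,9}
Constraint 2 (V < W) on D(V)={3,4,8} D(W)={5,9}: no change
Constraint 3 (X < W) on D(X)={4,6,8} D(W)={5,9}: no change
So after all 3 constraints: D(W) = {5,9}

Answer: {5,9}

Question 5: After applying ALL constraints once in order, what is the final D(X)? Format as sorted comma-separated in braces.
Answer: {4,6,8}

Derivation:
Constraint 1 (V < W) on D(V)={3,4,8} D(W)={3,5,9}: W {3,5,9}->{5,9}
Constraint 2 (V < W) on D(V)={3,4,8} D(W)={5,9}: no change
Constraint 3 (X < W) on D(X)={4,6,8} D(W)={5,9}: no change
So after all 3 constraints: D(X) = {4,6,8}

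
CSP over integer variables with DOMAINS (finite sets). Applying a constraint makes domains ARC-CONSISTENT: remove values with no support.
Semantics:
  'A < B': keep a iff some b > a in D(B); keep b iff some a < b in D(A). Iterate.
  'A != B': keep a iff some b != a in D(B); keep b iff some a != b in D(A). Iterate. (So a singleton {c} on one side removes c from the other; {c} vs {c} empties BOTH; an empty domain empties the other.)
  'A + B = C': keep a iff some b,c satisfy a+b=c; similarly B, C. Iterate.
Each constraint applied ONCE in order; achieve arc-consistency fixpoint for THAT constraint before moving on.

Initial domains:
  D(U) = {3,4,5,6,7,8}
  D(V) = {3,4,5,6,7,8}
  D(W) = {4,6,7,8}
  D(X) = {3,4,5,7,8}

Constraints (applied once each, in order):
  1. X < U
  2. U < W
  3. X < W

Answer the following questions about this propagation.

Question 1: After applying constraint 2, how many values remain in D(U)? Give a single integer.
Constraint 1 (X < U) on D(X)={3,4,5,7,8} D(U)={3,4,5,6,7,8}: X {3,4,5,7,8}->{3,4,5,7}; U {3,4,5,6,7,8}->{4,5,6,7,8}
Constraint 2 (U < W) on D(U)={4,5,6,7,8} D(W)={4,6,7,8}: U {4,5,6,7,8}->{4,5,6,7}; W {4,6,7,8}->{6,7,8}
So after constraint 2: D(U)={4,5,6,7}, size = 4

Answer: 4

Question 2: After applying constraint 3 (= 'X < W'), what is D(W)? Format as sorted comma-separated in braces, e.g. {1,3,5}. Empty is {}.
Answer: {6,7,8}

Derivation:
Constraint 1 (X < U) on D(X)={3,4,5,7,8} D(U)={3,4,5,6,7,8}: X {3,4,5,7,8}->{3,4,5,7}; U {3,4,5,6,7,8}->{4,5,6,7,8}
Constraint 2 (U < W) on D(U)={4,5,6,7,8} D(W)={4,6,7,8}: U {4,5,6,7,8}->{4,5,6,7}; W {4,6,7,8}->{6,7,8}
Constraint 3 (X < W) on D(X)={3,4,5,7} D(W)={6,7,8}: no change
So after constraint 3: D(W) = {6,7,8}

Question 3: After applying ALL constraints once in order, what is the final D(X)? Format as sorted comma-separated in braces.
Constraint 1 (X < U) on D(X)={3,4,5,7,8} D(U)={3,4,5,6,7,8}: X {3,4,5,7,8}->{3,4,5,7}; U {3,4,5,6,7,8}->{4,5,6,7,8}
Constraint 2 (U < W) on D(U)={4,5,6,7,8} D(W)={4,6,7,8}: U {4,5,6,7,8}->{4,5,6,7}; W {4,6,7,8}->{6,7,8}
Constraint 3 (X < W) on D(X)={3,4,5,7} D(W)={6,7,8}: no change
So after all 3 constraints: D(X) = {3,4,5,7}

Answer: {3,4,5,7}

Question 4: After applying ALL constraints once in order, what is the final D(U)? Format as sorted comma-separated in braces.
Constraint 1 (X < U) on D(X)={3,4,5,7,8} D(U)={3,4,5,6,7,8}: X {3,4,5,7,8}->{3,4,5,7}; U {3,4,5,6,7,8}->{4,5,6,7,8}
Constraint 2 (U < W) on D(U)={4,5,6,7,8} D(W)={4,6,7,8}: U {4,5,6,7,8}->{4,5,6,7}; W {4,6,7,8}->{6,7,8}
Constraint 3 (X < W) on D(X)={3,4,5,7} D(W)={6,7,8}: no change
So after all 3 constraints: D(U) = {4,5,6,7}

Answer: {4,5,6,7}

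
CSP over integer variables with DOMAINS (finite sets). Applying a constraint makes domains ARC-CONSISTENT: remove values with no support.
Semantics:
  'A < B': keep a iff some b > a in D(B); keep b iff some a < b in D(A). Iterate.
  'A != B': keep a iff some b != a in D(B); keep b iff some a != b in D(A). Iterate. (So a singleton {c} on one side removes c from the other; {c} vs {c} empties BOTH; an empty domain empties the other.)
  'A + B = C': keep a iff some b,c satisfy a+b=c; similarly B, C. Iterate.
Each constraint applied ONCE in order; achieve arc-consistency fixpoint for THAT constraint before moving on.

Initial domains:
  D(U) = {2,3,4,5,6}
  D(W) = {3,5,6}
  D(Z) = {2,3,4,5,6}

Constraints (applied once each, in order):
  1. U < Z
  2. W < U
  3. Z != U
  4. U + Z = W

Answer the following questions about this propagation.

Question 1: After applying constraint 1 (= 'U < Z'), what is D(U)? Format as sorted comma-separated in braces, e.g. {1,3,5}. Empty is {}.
Constraint 1 (U < Z) on D(U)={2,3,4,5,6} D(Z)={2,3,4,5,6}: U {2,3,4,5,6}->{2,3,4,5}; Z {2,3,4,5,6}->{3,4,5,6}
So after constraint 1: D(U) = {2,3,4,5}

Answer: {2,3,4,5}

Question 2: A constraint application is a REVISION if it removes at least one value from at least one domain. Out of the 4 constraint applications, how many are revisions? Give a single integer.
Answer: 3

Derivation:
Constraint 1 (U < Z) on D(U)={2,3,4,5,6} D(Z)={2,3,4,5,6}: U {2,3,4,5,6}->{2,3,4,5}; Z {2,3,4,5,6}->{3,4,5,6} => REVISION
Constraint 2 (W < U) on D(W)={3,5,6} D(U)={2,3,4,5}: W {3,5,6}->{3}; U {2,3,4,5}->{4,5} => REVISION
Constraint 3 (Z != U) on D(Z)={3,4,5,6} D(U)={4,5}: no change => not a revision
Constraint 4 (U + Z = W) on D(U)={4,5} D(Z)={3,4,5,6} D(W)={3}: U {4,5}->{}; Z {3,4,5,6}->{}; W {3}->{} => REVISION
Total revisions = 3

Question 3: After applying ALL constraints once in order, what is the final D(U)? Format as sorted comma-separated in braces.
Answer: {}

Derivation:
Constraint 1 (U < Z) on D(U)={2,3,4,5,6} D(Z)={2,3,4,5,6}: U {2,3,4,5,6}->{2,3,4,5}; Z {2,3,4,5,6}->{3,4,5,6}
Constraint 2 (W < U) on D(W)={3,5,6} D(U)={2,3,4,5}: W {3,5,6}->{3}; U {2,3,4,5}->{4,5}
Constraint 3 (Z != U) on D(Z)={3,4,5,6} D(U)={4,5}: no change
Constraint 4 (U + Z = W) on D(U)={4,5} D(Z)={3,4,5,6} D(W)={3}: U {4,5}->{}; Z {3,4,5,6}->{}; W {3}->{}
So after all 4 constraints: D(U) = {}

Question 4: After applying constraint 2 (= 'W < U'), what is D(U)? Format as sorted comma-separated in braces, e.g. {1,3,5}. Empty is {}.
Answer: {4,5}

Derivation:
Constraint 1 (U < Z) on D(U)={2,3,4,5,6} D(Z)={2,3,4,5,6}: U {2,3,4,5,6}->{2,3,4,5}; Z {2,3,4,5,6}->{3,4,5,6}
Constraint 2 (W < U) on D(W)={3,5,6} D(U)={2,3,4,5}: W {3,5,6}->{3}; U {2,3,4,5}->{4,5}
So after constraint 2: D(U) = {4,5}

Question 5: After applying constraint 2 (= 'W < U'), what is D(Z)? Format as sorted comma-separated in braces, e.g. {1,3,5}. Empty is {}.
Answer: {3,4,5,6}

Derivation:
Constraint 1 (U < Z) on D(U)={2,3,4,5,6} D(Z)={2,3,4,5,6}: U {2,3,4,5,6}->{2,3,4,5}; Z {2,3,4,5,6}->{3,4,5,6}
Constraint 2 (W < U) on D(W)={3,5,6} D(U)={2,3,4,5}: W {3,5,6}->{3}; U {2,3,4,5}->{4,5}
So after constraint 2: D(Z) = {3,4,5,6}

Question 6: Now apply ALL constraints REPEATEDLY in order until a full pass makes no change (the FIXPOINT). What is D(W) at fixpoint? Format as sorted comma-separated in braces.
pass 0 (initial): D(W)={3,5,6}
pass 1: U {2,3,4,5,6}->{}; W {3,5,6}->{}; Z {2,3,4,5,6}->{}
pass 2: no change
Fixpoint after 2 passes: D(W) = {}

Answer: {}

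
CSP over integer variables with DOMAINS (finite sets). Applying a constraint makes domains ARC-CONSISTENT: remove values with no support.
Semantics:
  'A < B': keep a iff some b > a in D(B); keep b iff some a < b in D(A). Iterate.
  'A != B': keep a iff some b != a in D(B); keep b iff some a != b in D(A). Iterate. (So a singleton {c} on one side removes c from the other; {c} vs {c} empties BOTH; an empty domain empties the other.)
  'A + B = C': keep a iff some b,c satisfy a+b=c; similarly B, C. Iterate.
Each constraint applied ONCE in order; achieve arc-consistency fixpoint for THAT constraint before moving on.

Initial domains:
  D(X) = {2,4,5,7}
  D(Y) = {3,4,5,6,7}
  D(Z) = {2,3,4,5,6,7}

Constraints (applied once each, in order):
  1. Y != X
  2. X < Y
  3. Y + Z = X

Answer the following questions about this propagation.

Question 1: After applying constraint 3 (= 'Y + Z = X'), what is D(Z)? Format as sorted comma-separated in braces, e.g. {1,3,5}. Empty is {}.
Answer: {2}

Derivation:
Constraint 1 (Y != X) on D(Y)={3,4,5,6,7} D(X)={2,4,5,7}: no change
Constraint 2 (X < Y) on D(X)={2,4,5,7} D(Y)={3,4,5,6,7}: X {2,4,5,7}->{2,4,5}
Constraint 3 (Y + Z = X) on D(Y)={3,4,5,6,7} D(Z)={2,3,4,5,6,7} D(X)={2,4,5}: Y {3,4,5,6,7}->{3}; Z {2,3,4,5,6,7}->{2}; X {2,4,5}->{5}
So after constraint 3: D(Z) = {2}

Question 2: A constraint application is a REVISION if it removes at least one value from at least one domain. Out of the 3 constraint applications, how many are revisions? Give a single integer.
Constraint 1 (Y != X) on D(Y)={3,4,5,6,7} D(X)={2,4,5,7}: no change => not a revision
Constraint 2 (X < Y) on D(X)={2,4,5,7} D(Y)={3,4,5,6,7}: X {2,4,5,7}->{2,4,5} => REVISION
Constraint 3 (Y + Z = X) on D(Y)={3,4,5,6,7} D(Z)={2,3,4,5,6,7} D(X)={2,4,5}: Y {3,4,5,6,7}->{3}; Z {2,3,4,5,6,7}->{2}; X {2,4,5}->{5} => REVISION
Total revisions = 2

Answer: 2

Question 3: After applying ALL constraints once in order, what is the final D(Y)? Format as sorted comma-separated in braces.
Answer: {3}

Derivation:
Constraint 1 (Y != X) on D(Y)={3,4,5,6,7} D(X)={2,4,5,7}: no change
Constraint 2 (X < Y) on D(X)={2,4,5,7} D(Y)={3,4,5,6,7}: X {2,4,5,7}->{2,4,5}
Constraint 3 (Y + Z = X) on D(Y)={3,4,5,6,7} D(Z)={2,3,4,5,6,7} D(X)={2,4,5}: Y {3,4,5,6,7}->{3}; Z {2,3,4,5,6,7}->{2}; X {2,4,5}->{5}
So after all 3 constraints: D(Y) = {3}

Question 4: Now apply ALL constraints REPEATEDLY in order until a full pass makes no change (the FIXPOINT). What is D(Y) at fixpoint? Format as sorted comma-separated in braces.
pass 0 (initial): D(Y)={3,4,5,6,7}
pass 1: X {2,4,5,7}->{5}; Y {3,4,5,6,7}->{3}; Z {2,3,4,5,6,7}->{2}
pass 2: X {5}->{}; Y {3}->{}; Z {2}->{}
pass 3: no change
Fixpoint after 3 passes: D(Y) = {}

Answer: {}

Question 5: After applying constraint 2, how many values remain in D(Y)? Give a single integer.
Constraint 1 (Y != X) on D(Y)={3,4,5,6,7} D(X)={2,4,5,7}: no change
Constraint 2 (X < Y) on D(X)={2,4,5,7} D(Y)={3,4,5,6,7}: X {2,4,5,7}->{2,4,5}
So after constraint 2: D(Y)={3,4,5,6,7}, size = 5

Answer: 5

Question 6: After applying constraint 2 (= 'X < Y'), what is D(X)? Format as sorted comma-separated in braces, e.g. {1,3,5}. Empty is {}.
Constraint 1 (Y != X) on D(Y)={3,4,5,6,7} D(X)={2,4,5,7}: no change
Constraint 2 (X < Y) on D(X)={2,4,5,7} D(Y)={3,4,5,6,7}: X {2,4,5,7}->{2,4,5}
So after constraint 2: D(X) = {2,4,5}

Answer: {2,4,5}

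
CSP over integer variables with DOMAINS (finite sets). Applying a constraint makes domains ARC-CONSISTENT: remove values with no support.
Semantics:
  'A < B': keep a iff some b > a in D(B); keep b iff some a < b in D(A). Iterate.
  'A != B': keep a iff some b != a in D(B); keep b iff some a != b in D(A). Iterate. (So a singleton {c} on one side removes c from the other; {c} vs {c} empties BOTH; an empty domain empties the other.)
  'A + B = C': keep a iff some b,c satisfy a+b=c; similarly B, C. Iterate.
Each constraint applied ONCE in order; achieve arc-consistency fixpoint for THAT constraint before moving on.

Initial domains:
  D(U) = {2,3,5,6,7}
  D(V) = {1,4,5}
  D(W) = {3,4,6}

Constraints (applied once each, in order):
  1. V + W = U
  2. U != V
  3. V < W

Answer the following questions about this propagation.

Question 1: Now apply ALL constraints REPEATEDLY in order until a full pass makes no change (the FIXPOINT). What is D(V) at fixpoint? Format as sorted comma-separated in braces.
Answer: {1,4}

Derivation:
pass 0 (initial): D(V)={1,4,5}
pass 1: U {2,3,5,6,7}->{5,7}; V {1,4,5}->{1,4}
pass 2: no change
Fixpoint after 2 passes: D(V) = {1,4}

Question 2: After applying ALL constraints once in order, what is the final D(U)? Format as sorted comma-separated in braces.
Answer: {5,7}

Derivation:
Constraint 1 (V + W = U) on D(V)={1,4,5} D(W)={3,4,6} D(U)={2,3,5,6,7}: V {1,4,5}->{1,4}; U {2,3,5,6,7}->{5,7}
Constraint 2 (U != V) on D(U)={5,7} D(V)={1,4}: no change
Constraint 3 (V < W) on D(V)={1,4} D(W)={3,4,6}: no change
So after all 3 constraints: D(U) = {5,7}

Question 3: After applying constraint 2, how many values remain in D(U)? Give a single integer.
Constraint 1 (V + W = U) on D(V)={1,4,5} D(W)={3,4,6} D(U)={2,3,5,6,7}: V {1,4,5}->{1,4}; U {2,3,5,6,7}->{5,7}
Constraint 2 (U != V) on D(U)={5,7} D(V)={1,4}: no change
So after constraint 2: D(U)={5,7}, size = 2

Answer: 2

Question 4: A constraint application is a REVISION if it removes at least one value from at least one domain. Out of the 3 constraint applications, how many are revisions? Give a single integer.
Constraint 1 (V + W = U) on D(V)={1,4,5} D(W)={3,4,6} D(U)={2,3,5,6,7}: V {1,4,5}->{1,4}; U {2,3,5,6,7}->{5,7} => REVISION
Constraint 2 (U != V) on D(U)={5,7} D(V)={1,4}: no change => not a revision
Constraint 3 (V < W) on D(V)={1,4} D(W)={3,4,6}: no change => not a revision
Total revisions = 1

Answer: 1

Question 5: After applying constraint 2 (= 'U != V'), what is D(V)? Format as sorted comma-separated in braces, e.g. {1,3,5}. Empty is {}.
Answer: {1,4}

Derivation:
Constraint 1 (V + W = U) on D(V)={1,4,5} D(W)={3,4,6} D(U)={2,3,5,6,7}: V {1,4,5}->{1,4}; U {2,3,5,6,7}->{5,7}
Constraint 2 (U != V) on D(U)={5,7} D(V)={1,4}: no change
So after constraint 2: D(V) = {1,4}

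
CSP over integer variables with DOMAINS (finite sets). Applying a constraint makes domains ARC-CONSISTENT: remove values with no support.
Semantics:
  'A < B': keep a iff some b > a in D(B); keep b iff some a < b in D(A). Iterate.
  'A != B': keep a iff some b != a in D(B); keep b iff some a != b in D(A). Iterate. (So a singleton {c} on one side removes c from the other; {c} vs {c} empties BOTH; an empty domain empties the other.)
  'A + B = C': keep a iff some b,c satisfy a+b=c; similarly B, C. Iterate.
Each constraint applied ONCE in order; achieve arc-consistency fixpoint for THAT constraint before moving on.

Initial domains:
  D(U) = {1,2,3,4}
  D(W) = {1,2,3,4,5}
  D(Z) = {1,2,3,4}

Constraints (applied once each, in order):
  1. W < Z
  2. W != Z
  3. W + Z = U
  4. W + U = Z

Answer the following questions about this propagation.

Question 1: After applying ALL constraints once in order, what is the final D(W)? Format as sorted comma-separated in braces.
Answer: {}

Derivation:
Constraint 1 (W < Z) on D(W)={1,2,3,4,5} D(Z)={1,2,3,4}: W {1,2,3,4,5}->{1,2,3}; Z {1,2,3,4}->{2,3,4}
Constraint 2 (W != Z) on D(W)={1,2,3} D(Z)={2,3,4}: no change
Constraint 3 (W + Z = U) on D(W)={1,2,3} D(Z)={2,3,4} D(U)={1,2,3,4}: W {1,2,3}->{1,2}; Z {2,3,4}->{2,3}; U {1,2,3,4}->{3,4}
Constraint 4 (W + U = Z) on D(W)={1,2} D(U)={3,4} D(Z)={2,3}: W {1,2}->{}; U {3,4}->{}; Z {2,3}->{}
So after all 4 constraints: D(W) = {}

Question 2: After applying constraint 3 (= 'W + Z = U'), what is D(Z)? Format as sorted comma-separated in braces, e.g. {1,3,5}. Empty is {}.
Answer: {2,3}

Derivation:
Constraint 1 (W < Z) on D(W)={1,2,3,4,5} D(Z)={1,2,3,4}: W {1,2,3,4,5}->{1,2,3}; Z {1,2,3,4}->{2,3,4}
Constraint 2 (W != Z) on D(W)={1,2,3} D(Z)={2,3,4}: no change
Constraint 3 (W + Z = U) on D(W)={1,2,3} D(Z)={2,3,4} D(U)={1,2,3,4}: W {1,2,3}->{1,2}; Z {2,3,4}->{2,3}; U {1,2,3,4}->{3,4}
So after constraint 3: D(Z) = {2,3}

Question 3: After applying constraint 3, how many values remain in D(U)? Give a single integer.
Answer: 2

Derivation:
Constraint 1 (W < Z) on D(W)={1,2,3,4,5} D(Z)={1,2,3,4}: W {1,2,3,4,5}->{1,2,3}; Z {1,2,3,4}->{2,3,4}
Constraint 2 (W != Z) on D(W)={1,2,3} D(Z)={2,3,4}: no change
Constraint 3 (W + Z = U) on D(W)={1,2,3} D(Z)={2,3,4} D(U)={1,2,3,4}: W {1,2,3}->{1,2}; Z {2,3,4}->{2,3}; U {1,2,3,4}->{3,4}
So after constraint 3: D(U)={3,4}, size = 2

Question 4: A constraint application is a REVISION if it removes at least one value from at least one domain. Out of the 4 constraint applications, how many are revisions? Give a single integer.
Answer: 3

Derivation:
Constraint 1 (W < Z) on D(W)={1,2,3,4,5} D(Z)={1,2,3,4}: W {1,2,3,4,5}->{1,2,3}; Z {1,2,3,4}->{2,3,4} => REVISION
Constraint 2 (W != Z) on D(W)={1,2,3} D(Z)={2,3,4}: no change => not a revision
Constraint 3 (W + Z = U) on D(W)={1,2,3} D(Z)={2,3,4} D(U)={1,2,3,4}: W {1,2,3}->{1,2}; Z {2,3,4}->{2,3}; U {1,2,3,4}->{3,4} => REVISION
Constraint 4 (W + U = Z) on D(W)={1,2} D(U)={3,4} D(Z)={2,3}: W {1,2}->{}; U {3,4}->{}; Z {2,3}->{} => REVISION
Total revisions = 3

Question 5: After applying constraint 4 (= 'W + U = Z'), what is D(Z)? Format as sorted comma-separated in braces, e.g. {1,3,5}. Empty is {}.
Constraint 1 (W < Z) on D(W)={1,2,3,4,5} D(Z)={1,2,3,4}: W {1,2,3,4,5}->{1,2,3}; Z {1,2,3,4}->{2,3,4}
Constraint 2 (W != Z) on D(W)={1,2,3} D(Z)={2,3,4}: no change
Constraint 3 (W + Z = U) on D(W)={1,2,3} D(Z)={2,3,4} D(U)={1,2,3,4}: W {1,2,3}->{1,2}; Z {2,3,4}->{2,3}; U {1,2,3,4}->{3,4}
Constraint 4 (W + U = Z) on D(W)={1,2} D(U)={3,4} D(Z)={2,3}: W {1,2}->{}; U {3,4}->{}; Z {2,3}->{}
So after constraint 4: D(Z) = {}

Answer: {}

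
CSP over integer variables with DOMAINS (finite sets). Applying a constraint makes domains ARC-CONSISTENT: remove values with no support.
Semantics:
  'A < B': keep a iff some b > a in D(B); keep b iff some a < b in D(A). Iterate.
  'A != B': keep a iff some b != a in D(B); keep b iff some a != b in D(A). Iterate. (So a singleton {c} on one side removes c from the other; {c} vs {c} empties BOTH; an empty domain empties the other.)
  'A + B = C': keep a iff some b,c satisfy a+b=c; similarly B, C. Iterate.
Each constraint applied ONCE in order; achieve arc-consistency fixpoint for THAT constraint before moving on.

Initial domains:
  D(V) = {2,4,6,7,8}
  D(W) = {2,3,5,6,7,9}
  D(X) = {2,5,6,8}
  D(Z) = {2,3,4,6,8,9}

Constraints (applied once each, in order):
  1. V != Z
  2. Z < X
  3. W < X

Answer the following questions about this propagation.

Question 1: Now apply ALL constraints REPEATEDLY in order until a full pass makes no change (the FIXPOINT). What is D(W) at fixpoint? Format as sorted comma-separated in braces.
Answer: {2,3,5,6,7}

Derivation:
pass 0 (initial): D(W)={2,3,5,6,7,9}
pass 1: W {2,3,5,6,7,9}->{2,3,5,6,7}; X {2,5,6,8}->{5,6,8}; Z {2,3,4,6,8,9}->{2,3,4,6}
pass 2: no change
Fixpoint after 2 passes: D(W) = {2,3,5,6,7}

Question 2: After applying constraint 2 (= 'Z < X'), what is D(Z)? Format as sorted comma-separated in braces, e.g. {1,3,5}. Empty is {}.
Constraint 1 (V != Z) on D(V)={2,4,6,7,8} D(Z)={2,3,4,6,8,9}: no change
Constraint 2 (Z < X) on D(Z)={2,3,4,6,8,9} D(X)={2,5,6,8}: Z {2,3,4,6,8,9}->{2,3,4,6}; X {2,5,6,8}->{5,6,8}
So after constraint 2: D(Z) = {2,3,4,6}

Answer: {2,3,4,6}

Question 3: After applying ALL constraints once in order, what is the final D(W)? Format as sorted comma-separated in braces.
Constraint 1 (V != Z) on D(V)={2,4,6,7,8} D(Z)={2,3,4,6,8,9}: no change
Constraint 2 (Z < X) on D(Z)={2,3,4,6,8,9} D(X)={2,5,6,8}: Z {2,3,4,6,8,9}->{2,3,4,6}; X {2,5,6,8}->{5,6,8}
Constraint 3 (W < X) on D(W)={2,3,5,6,7,9} D(X)={5,6,8}: W {2,3,5,6,7,9}->{2,3,5,6,7}
So after all 3 constraints: D(W) = {2,3,5,6,7}

Answer: {2,3,5,6,7}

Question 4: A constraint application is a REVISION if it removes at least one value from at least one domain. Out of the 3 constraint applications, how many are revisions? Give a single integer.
Answer: 2

Derivation:
Constraint 1 (V != Z) on D(V)={2,4,6,7,8} D(Z)={2,3,4,6,8,9}: no change => not a revision
Constraint 2 (Z < X) on D(Z)={2,3,4,6,8,9} D(X)={2,5,6,8}: Z {2,3,4,6,8,9}->{2,3,4,6}; X {2,5,6,8}->{5,6,8} => REVISION
Constraint 3 (W < X) on D(W)={2,3,5,6,7,9} D(X)={5,6,8}: W {2,3,5,6,7,9}->{2,3,5,6,7} => REVISION
Total revisions = 2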